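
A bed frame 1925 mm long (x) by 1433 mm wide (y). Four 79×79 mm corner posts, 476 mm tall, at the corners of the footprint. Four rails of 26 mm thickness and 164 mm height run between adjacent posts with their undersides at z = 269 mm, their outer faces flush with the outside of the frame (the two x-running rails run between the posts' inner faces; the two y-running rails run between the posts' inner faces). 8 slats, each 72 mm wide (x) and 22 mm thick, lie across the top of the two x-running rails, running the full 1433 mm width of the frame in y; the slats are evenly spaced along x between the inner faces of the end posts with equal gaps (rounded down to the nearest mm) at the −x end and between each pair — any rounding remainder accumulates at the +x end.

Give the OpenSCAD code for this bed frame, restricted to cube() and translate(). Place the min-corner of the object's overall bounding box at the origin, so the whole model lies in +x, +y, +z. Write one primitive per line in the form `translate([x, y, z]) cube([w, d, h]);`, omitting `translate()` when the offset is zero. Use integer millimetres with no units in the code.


cube([79, 79, 476]);
translate([0, 1354, 0]) cube([79, 79, 476]);
translate([1846, 0, 0]) cube([79, 79, 476]);
translate([1846, 1354, 0]) cube([79, 79, 476]);
translate([79, 0, 269]) cube([1767, 26, 164]);
translate([79, 1407, 269]) cube([1767, 26, 164]);
translate([0, 79, 269]) cube([26, 1275, 164]);
translate([1899, 79, 269]) cube([26, 1275, 164]);
translate([211, 0, 433]) cube([72, 1433, 22]);
translate([415, 0, 433]) cube([72, 1433, 22]);
translate([619, 0, 433]) cube([72, 1433, 22]);
translate([823, 0, 433]) cube([72, 1433, 22]);
translate([1027, 0, 433]) cube([72, 1433, 22]);
translate([1231, 0, 433]) cube([72, 1433, 22]);
translate([1435, 0, 433]) cube([72, 1433, 22]);
translate([1639, 0, 433]) cube([72, 1433, 22]);


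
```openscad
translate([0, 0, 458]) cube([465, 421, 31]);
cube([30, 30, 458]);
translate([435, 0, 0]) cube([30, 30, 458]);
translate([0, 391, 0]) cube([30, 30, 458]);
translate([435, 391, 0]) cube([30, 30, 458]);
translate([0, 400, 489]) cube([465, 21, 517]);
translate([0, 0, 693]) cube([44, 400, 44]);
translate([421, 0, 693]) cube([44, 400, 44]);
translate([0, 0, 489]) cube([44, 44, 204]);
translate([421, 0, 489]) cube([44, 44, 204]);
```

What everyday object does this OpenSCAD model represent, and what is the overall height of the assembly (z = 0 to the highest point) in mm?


A chair. The overall height is 1006 mm.

A slab on four corner posts with a tall panel at the back — a chair. The seat slab sits at z = 458 with thickness 31, and the 517 mm backrest starts at the seat top, so the overall height is 458 + 31 + 517 = 1006 mm.


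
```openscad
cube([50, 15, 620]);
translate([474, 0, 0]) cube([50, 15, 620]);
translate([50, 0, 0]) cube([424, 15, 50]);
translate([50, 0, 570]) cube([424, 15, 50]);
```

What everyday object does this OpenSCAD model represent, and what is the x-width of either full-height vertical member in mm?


A picture frame. The border width is 50 mm.

Four thin pieces enclosing a rectangular opening — a picture frame. The two full-height stiles are 620 mm tall; the top rail sits at z = 570 and is 50 mm tall, so the border above the opening is 620 − 570 = 50 mm, matching the stile x-width.


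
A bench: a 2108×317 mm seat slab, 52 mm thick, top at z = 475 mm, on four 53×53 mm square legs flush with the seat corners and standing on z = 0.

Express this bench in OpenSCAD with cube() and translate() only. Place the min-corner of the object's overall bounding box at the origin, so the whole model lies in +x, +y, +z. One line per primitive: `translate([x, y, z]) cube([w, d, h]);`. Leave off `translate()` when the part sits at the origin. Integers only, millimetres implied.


translate([0, 0, 423]) cube([2108, 317, 52]);
cube([53, 53, 423]);
translate([0, 264, 0]) cube([53, 53, 423]);
translate([2055, 0, 0]) cube([53, 53, 423]);
translate([2055, 264, 0]) cube([53, 53, 423]);


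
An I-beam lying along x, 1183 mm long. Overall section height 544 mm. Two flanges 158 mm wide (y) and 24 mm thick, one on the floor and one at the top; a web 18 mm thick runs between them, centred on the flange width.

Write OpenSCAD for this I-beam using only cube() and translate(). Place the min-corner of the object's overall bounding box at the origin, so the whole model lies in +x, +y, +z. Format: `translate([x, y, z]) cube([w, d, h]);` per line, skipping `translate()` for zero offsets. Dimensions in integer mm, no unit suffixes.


cube([1183, 158, 24]);
translate([0, 70, 24]) cube([1183, 18, 496]);
translate([0, 0, 520]) cube([1183, 158, 24]);


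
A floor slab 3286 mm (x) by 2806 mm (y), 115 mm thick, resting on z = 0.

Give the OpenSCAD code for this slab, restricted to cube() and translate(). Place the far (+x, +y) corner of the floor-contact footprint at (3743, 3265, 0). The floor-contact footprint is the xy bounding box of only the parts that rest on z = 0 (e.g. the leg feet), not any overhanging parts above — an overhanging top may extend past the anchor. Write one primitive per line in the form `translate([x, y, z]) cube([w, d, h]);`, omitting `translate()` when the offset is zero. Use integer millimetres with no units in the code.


translate([457, 459, 0]) cube([3286, 2806, 115]);


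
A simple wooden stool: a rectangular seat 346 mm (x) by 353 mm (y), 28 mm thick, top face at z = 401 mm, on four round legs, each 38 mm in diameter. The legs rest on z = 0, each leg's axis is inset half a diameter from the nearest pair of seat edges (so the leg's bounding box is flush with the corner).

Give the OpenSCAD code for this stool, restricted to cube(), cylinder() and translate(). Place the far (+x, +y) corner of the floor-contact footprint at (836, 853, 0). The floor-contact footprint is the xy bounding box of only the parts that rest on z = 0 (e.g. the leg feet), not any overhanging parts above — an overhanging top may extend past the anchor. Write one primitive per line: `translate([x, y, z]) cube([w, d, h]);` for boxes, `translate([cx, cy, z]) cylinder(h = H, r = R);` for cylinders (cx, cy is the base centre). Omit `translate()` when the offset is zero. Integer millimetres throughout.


translate([490, 500, 373]) cube([346, 353, 28]);
translate([509, 519, 0]) cylinder(h = 373, r = 19);
translate([817, 519, 0]) cylinder(h = 373, r = 19);
translate([509, 834, 0]) cylinder(h = 373, r = 19);
translate([817, 834, 0]) cylinder(h = 373, r = 19);


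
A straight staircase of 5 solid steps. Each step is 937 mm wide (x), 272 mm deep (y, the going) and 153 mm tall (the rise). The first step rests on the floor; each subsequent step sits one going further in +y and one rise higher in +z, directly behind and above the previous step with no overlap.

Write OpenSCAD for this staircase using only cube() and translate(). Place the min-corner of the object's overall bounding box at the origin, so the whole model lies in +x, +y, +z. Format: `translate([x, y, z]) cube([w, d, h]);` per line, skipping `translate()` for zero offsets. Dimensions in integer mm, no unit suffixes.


cube([937, 272, 153]);
translate([0, 272, 153]) cube([937, 272, 153]);
translate([0, 544, 306]) cube([937, 272, 153]);
translate([0, 816, 459]) cube([937, 272, 153]);
translate([0, 1088, 612]) cube([937, 272, 153]);


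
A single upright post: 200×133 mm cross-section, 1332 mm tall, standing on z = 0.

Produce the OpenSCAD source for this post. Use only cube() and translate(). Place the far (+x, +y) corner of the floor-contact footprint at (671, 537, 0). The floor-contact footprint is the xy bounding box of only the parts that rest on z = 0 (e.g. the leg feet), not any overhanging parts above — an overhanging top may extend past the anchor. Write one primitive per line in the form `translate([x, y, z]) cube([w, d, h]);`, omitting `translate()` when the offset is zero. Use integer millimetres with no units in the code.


translate([471, 404, 0]) cube([200, 133, 1332]);


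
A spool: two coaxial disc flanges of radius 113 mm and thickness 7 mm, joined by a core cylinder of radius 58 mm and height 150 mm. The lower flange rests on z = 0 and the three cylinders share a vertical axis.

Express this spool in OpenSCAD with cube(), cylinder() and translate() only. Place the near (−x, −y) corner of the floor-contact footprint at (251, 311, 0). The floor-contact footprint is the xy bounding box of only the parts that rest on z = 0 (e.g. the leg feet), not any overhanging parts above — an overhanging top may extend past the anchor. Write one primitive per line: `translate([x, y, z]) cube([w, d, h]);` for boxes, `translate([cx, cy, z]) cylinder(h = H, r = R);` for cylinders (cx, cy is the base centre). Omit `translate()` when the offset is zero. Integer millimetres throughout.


translate([364, 424, 0]) cylinder(h = 7, r = 113);
translate([364, 424, 7]) cylinder(h = 150, r = 58);
translate([364, 424, 157]) cylinder(h = 7, r = 113);


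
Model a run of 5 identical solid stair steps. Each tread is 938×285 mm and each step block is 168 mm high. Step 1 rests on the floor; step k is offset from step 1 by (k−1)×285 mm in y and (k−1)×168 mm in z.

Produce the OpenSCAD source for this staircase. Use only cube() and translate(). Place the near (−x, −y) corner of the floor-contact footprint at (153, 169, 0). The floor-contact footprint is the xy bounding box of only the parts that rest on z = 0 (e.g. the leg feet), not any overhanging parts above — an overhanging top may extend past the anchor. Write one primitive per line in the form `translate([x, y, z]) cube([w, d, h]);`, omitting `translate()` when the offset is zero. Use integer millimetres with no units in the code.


translate([153, 169, 0]) cube([938, 285, 168]);
translate([153, 454, 168]) cube([938, 285, 168]);
translate([153, 739, 336]) cube([938, 285, 168]);
translate([153, 1024, 504]) cube([938, 285, 168]);
translate([153, 1309, 672]) cube([938, 285, 168]);


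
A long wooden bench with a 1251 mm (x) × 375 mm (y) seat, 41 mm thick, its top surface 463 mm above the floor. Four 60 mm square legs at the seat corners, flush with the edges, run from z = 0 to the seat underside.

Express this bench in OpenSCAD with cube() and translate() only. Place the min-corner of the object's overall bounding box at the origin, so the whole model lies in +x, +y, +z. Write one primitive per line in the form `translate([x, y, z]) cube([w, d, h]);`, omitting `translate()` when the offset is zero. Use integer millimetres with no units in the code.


translate([0, 0, 422]) cube([1251, 375, 41]);
cube([60, 60, 422]);
translate([0, 315, 0]) cube([60, 60, 422]);
translate([1191, 0, 0]) cube([60, 60, 422]);
translate([1191, 315, 0]) cube([60, 60, 422]);


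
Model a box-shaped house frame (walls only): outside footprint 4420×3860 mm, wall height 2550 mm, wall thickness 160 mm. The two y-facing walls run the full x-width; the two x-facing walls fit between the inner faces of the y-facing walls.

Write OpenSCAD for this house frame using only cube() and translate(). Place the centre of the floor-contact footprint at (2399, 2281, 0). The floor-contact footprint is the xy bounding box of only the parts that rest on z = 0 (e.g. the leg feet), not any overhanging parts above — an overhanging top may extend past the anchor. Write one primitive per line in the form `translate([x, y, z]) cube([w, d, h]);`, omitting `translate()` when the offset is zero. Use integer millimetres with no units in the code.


translate([189, 351, 0]) cube([4420, 160, 2550]);
translate([189, 4051, 0]) cube([4420, 160, 2550]);
translate([189, 511, 0]) cube([160, 3540, 2550]);
translate([4449, 511, 0]) cube([160, 3540, 2550]);


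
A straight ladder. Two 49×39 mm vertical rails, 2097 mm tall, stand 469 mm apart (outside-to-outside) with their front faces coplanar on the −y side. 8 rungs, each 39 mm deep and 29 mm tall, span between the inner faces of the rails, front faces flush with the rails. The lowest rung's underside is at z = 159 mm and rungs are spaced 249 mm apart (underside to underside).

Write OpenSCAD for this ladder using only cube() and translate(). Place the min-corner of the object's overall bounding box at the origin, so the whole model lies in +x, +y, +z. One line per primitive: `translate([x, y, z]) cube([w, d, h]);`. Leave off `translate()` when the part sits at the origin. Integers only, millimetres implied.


// rung span = 469 - 2*49 = 371
// rung[k] z = 159 + k*249
cube([49, 39, 2097]);
translate([420, 0, 0]) cube([49, 39, 2097]);
translate([49, 0, 159]) cube([371, 39, 29]);
translate([49, 0, 408]) cube([371, 39, 29]);
translate([49, 0, 657]) cube([371, 39, 29]);
translate([49, 0, 906]) cube([371, 39, 29]);
translate([49, 0, 1155]) cube([371, 39, 29]);
translate([49, 0, 1404]) cube([371, 39, 29]);
translate([49, 0, 1653]) cube([371, 39, 29]);
translate([49, 0, 1902]) cube([371, 39, 29]);


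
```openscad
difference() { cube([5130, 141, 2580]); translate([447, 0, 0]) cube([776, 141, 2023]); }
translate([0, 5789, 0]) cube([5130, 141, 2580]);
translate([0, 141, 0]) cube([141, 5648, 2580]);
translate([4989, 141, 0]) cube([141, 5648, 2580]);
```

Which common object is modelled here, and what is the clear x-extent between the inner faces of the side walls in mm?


A single room. The interior width is 4848 mm.

Four walls enclosing a rectangle with a door in the front wall — a room. Outside width 5130 minus two 141 mm walls gives 4848 mm.


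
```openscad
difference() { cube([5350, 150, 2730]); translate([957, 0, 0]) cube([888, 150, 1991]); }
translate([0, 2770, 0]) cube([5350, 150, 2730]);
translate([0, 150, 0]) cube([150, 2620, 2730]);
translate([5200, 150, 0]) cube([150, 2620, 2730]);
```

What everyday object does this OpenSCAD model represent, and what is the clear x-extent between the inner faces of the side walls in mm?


A single room. The interior width is 5050 mm.

Four walls enclosing a rectangle with a door in the front wall — a room. Outside width 5350 minus two 150 mm walls gives 5050 mm.


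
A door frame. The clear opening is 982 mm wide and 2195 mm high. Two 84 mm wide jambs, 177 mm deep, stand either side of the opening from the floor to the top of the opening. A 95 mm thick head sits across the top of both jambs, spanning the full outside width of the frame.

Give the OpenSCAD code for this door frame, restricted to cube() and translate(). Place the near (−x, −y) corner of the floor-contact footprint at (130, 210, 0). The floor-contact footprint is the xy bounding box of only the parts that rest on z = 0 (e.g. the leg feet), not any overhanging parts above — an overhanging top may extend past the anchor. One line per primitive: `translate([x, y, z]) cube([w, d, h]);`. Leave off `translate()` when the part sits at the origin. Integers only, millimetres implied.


translate([130, 210, 0]) cube([84, 177, 2195]);
translate([1196, 210, 0]) cube([84, 177, 2195]);
translate([130, 210, 2195]) cube([1150, 177, 95]);


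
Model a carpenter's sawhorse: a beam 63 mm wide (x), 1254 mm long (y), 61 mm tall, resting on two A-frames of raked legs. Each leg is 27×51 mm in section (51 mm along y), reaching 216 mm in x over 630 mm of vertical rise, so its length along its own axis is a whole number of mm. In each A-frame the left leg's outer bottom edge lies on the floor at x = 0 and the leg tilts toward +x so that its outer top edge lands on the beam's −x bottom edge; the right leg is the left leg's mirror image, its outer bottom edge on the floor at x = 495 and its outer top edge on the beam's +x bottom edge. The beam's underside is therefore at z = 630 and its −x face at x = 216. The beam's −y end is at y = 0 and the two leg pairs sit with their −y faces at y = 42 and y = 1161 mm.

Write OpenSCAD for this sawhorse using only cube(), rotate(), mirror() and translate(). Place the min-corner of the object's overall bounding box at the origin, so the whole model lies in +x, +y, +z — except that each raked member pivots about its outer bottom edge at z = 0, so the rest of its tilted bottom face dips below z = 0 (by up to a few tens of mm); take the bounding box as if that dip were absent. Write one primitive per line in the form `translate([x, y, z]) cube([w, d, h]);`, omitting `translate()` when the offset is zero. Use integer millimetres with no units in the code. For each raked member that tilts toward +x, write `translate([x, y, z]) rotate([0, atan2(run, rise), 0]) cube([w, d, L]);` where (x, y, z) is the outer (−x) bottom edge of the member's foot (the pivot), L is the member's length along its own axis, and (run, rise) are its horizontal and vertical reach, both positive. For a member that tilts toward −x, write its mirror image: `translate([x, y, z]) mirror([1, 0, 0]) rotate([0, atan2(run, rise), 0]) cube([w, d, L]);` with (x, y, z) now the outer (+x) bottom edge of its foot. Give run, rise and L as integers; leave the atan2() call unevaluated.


translate([216, 0, 630]) cube([63, 1254, 61]);
translate([0, 42, 0]) rotate([0, atan2(216, 630), 0]) cube([27, 51, 666]);
translate([495, 42, 0]) mirror([1, 0, 0]) rotate([0, atan2(216, 630), 0]) cube([27, 51, 666]);
translate([0, 1161, 0]) rotate([0, atan2(216, 630), 0]) cube([27, 51, 666]);
translate([495, 1161, 0]) mirror([1, 0, 0]) rotate([0, atan2(216, 630), 0]) cube([27, 51, 666]);


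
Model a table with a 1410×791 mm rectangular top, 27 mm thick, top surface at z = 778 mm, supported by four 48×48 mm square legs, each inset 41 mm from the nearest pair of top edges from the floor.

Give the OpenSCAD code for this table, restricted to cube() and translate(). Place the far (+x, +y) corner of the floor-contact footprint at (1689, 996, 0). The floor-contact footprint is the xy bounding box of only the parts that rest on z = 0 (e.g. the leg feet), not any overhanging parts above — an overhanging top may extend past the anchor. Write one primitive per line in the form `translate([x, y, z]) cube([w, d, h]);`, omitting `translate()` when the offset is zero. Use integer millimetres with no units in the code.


translate([320, 246, 751]) cube([1410, 791, 27]);
translate([361, 287, 0]) cube([48, 48, 751]);
translate([1641, 287, 0]) cube([48, 48, 751]);
translate([361, 948, 0]) cube([48, 48, 751]);
translate([1641, 948, 0]) cube([48, 48, 751]);


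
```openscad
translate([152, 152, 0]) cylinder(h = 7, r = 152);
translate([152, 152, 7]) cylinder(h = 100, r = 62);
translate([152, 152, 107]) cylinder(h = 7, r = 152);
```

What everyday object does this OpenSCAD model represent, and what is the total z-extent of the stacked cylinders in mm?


A spool. The overall height is 114 mm.

Three coaxial cylinders, large–small–large — a spool. Two 7 mm flanges and a 100 mm core give 7 + 100 + 7 = 114 mm.


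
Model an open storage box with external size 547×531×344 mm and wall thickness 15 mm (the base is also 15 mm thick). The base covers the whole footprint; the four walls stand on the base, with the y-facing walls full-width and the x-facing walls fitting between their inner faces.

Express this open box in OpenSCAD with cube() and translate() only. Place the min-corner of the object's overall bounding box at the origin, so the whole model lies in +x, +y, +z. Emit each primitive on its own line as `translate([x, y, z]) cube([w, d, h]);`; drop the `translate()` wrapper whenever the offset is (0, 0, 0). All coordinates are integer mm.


cube([547, 531, 15]);
translate([0, 0, 15]) cube([547, 15, 329]);
translate([0, 516, 15]) cube([547, 15, 329]);
translate([0, 15, 15]) cube([15, 501, 329]);
translate([532, 15, 15]) cube([15, 501, 329]);


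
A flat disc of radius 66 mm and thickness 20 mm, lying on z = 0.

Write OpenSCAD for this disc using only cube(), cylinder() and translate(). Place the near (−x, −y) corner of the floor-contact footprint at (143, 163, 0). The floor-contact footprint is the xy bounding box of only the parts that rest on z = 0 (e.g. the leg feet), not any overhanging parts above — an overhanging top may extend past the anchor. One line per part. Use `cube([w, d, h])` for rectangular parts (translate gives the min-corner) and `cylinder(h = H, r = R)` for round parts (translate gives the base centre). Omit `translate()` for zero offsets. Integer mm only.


translate([209, 229, 0]) cylinder(h = 20, r = 66);


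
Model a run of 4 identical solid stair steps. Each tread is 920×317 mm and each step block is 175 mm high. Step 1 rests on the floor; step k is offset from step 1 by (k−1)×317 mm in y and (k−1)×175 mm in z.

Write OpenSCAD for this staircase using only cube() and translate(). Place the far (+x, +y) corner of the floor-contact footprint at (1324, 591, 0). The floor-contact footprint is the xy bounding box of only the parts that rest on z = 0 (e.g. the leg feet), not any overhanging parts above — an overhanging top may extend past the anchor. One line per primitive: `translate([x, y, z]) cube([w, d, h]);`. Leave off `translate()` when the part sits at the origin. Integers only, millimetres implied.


translate([404, 274, 0]) cube([920, 317, 175]);
translate([404, 591, 175]) cube([920, 317, 175]);
translate([404, 908, 350]) cube([920, 317, 175]);
translate([404, 1225, 525]) cube([920, 317, 175]);


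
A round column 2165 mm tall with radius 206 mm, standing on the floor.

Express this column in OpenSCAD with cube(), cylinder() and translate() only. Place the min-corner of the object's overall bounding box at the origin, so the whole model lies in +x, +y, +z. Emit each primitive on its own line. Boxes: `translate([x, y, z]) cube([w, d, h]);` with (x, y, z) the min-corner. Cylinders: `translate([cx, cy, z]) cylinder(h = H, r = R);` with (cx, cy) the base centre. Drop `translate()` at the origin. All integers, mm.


translate([206, 206, 0]) cylinder(h = 2165, r = 206);


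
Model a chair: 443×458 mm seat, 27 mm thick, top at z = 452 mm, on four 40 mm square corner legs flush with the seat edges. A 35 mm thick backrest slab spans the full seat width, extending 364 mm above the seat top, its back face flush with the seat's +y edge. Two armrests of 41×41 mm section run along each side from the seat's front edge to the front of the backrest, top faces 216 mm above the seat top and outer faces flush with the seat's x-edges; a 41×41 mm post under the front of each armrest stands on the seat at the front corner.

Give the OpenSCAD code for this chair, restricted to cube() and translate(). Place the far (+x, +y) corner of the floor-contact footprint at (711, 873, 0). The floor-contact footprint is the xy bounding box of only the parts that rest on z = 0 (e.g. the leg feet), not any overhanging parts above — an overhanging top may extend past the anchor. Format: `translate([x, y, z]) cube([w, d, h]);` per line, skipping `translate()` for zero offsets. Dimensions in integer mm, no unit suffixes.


// leg_h = 452 - 27 = 425
// arm post h = 216 - 41 = 175
translate([268, 415, 425]) cube([443, 458, 27]);
translate([268, 415, 0]) cube([40, 40, 425]);
translate([671, 415, 0]) cube([40, 40, 425]);
translate([268, 833, 0]) cube([40, 40, 425]);
translate([671, 833, 0]) cube([40, 40, 425]);
translate([268, 838, 452]) cube([443, 35, 364]);
translate([268, 415, 627]) cube([41, 423, 41]);
translate([670, 415, 627]) cube([41, 423, 41]);
translate([268, 415, 452]) cube([41, 41, 175]);
translate([670, 415, 452]) cube([41, 41, 175]);


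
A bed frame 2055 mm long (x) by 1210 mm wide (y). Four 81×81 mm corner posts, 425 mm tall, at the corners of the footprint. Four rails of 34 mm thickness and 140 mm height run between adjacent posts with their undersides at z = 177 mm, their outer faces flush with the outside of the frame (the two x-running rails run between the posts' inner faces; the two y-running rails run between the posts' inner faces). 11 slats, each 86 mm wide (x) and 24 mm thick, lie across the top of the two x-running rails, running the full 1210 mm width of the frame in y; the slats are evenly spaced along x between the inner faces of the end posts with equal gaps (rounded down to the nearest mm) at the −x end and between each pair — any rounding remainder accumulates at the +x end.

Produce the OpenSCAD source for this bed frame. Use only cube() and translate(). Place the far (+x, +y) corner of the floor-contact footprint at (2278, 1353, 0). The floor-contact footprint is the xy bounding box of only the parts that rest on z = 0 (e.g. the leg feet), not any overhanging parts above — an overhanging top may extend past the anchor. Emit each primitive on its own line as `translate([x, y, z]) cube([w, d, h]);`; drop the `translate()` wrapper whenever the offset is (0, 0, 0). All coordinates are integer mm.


translate([223, 143, 0]) cube([81, 81, 425]);
translate([223, 1272, 0]) cube([81, 81, 425]);
translate([2197, 143, 0]) cube([81, 81, 425]);
translate([2197, 1272, 0]) cube([81, 81, 425]);
translate([304, 143, 177]) cube([1893, 34, 140]);
translate([304, 1319, 177]) cube([1893, 34, 140]);
translate([223, 224, 177]) cube([34, 1048, 140]);
translate([2244, 224, 177]) cube([34, 1048, 140]);
translate([382, 143, 317]) cube([86, 1210, 24]);
translate([546, 143, 317]) cube([86, 1210, 24]);
translate([710, 143, 317]) cube([86, 1210, 24]);
translate([874, 143, 317]) cube([86, 1210, 24]);
translate([1038, 143, 317]) cube([86, 1210, 24]);
translate([1202, 143, 317]) cube([86, 1210, 24]);
translate([1366, 143, 317]) cube([86, 1210, 24]);
translate([1530, 143, 317]) cube([86, 1210, 24]);
translate([1694, 143, 317]) cube([86, 1210, 24]);
translate([1858, 143, 317]) cube([86, 1210, 24]);
translate([2022, 143, 317]) cube([86, 1210, 24]);


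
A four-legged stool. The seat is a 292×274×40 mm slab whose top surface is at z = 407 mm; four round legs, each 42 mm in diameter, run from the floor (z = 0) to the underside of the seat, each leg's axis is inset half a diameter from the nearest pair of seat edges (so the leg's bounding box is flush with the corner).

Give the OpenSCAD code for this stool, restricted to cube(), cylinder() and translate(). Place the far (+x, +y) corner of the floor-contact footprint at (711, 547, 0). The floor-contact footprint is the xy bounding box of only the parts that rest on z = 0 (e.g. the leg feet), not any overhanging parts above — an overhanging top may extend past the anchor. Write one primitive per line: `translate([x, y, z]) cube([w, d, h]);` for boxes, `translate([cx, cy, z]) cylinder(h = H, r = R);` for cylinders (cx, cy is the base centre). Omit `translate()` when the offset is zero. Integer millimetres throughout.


translate([419, 273, 367]) cube([292, 274, 40]);
translate([440, 294, 0]) cylinder(h = 367, r = 21);
translate([690, 294, 0]) cylinder(h = 367, r = 21);
translate([440, 526, 0]) cylinder(h = 367, r = 21);
translate([690, 526, 0]) cylinder(h = 367, r = 21);


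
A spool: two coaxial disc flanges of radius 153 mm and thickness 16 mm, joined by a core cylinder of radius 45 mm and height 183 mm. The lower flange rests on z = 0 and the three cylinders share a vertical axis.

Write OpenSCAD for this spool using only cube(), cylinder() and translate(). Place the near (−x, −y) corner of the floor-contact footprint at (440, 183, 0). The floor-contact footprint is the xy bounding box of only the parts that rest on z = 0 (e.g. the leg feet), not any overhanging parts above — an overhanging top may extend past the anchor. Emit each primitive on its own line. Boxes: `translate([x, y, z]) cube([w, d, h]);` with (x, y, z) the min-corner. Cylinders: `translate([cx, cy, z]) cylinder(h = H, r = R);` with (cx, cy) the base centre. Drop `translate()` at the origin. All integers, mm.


translate([593, 336, 0]) cylinder(h = 16, r = 153);
translate([593, 336, 16]) cylinder(h = 183, r = 45);
translate([593, 336, 199]) cylinder(h = 16, r = 153);


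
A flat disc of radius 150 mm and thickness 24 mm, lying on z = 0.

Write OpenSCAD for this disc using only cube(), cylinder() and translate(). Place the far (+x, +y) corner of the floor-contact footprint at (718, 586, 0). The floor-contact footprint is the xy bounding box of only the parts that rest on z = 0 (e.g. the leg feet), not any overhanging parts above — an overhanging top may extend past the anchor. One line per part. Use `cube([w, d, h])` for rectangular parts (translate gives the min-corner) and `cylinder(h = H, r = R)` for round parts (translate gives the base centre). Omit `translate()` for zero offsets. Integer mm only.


translate([568, 436, 0]) cylinder(h = 24, r = 150);


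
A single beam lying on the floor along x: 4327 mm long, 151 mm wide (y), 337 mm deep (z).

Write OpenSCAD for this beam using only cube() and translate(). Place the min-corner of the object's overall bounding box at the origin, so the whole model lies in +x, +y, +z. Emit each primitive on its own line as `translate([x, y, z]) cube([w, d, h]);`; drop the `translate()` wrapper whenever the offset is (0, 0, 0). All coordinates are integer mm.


cube([4327, 151, 337]);


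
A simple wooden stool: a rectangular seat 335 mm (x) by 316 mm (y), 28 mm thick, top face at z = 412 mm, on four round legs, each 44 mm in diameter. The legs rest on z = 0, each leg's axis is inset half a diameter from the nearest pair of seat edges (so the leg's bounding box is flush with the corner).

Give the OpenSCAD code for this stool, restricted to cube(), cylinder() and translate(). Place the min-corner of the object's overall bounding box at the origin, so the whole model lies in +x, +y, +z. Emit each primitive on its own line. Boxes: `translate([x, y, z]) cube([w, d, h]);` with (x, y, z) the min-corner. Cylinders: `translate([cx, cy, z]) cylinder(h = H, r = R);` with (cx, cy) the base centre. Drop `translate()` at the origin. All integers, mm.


// leg_h = 412 - 28 = 384
translate([0, 0, 384]) cube([335, 316, 28]);
translate([22, 22, 0]) cylinder(h = 384, r = 22);
translate([313, 22, 0]) cylinder(h = 384, r = 22);
translate([22, 294, 0]) cylinder(h = 384, r = 22);
translate([313, 294, 0]) cylinder(h = 384, r = 22);


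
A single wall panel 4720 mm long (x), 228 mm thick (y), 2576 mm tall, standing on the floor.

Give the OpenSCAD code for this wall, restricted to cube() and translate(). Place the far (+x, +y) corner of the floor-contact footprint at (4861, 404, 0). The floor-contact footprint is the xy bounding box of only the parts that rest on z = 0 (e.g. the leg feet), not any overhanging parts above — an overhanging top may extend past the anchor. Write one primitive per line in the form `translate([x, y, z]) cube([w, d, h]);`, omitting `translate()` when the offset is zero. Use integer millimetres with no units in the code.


translate([141, 176, 0]) cube([4720, 228, 2576]);


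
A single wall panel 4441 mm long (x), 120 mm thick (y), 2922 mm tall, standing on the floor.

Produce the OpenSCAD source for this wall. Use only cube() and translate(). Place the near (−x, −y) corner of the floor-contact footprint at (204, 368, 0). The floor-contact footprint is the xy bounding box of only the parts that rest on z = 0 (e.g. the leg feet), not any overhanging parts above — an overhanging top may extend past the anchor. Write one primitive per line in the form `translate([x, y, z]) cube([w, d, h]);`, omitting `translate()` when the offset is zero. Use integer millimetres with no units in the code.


translate([204, 368, 0]) cube([4441, 120, 2922]);


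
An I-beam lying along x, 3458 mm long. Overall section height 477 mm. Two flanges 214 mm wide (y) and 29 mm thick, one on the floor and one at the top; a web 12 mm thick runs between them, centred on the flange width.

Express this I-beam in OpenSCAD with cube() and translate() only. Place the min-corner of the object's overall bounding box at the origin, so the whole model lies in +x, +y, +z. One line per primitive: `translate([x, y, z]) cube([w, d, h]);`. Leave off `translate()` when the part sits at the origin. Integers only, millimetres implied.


cube([3458, 214, 29]);
translate([0, 101, 29]) cube([3458, 12, 419]);
translate([0, 0, 448]) cube([3458, 214, 29]);


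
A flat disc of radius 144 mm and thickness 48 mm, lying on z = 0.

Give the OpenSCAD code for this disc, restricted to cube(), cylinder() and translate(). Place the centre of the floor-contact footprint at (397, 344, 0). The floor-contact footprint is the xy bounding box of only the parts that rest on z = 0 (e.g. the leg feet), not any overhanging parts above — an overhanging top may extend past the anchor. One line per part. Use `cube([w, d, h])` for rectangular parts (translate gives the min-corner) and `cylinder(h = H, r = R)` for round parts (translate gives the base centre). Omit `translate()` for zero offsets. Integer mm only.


translate([397, 344, 0]) cylinder(h = 48, r = 144);


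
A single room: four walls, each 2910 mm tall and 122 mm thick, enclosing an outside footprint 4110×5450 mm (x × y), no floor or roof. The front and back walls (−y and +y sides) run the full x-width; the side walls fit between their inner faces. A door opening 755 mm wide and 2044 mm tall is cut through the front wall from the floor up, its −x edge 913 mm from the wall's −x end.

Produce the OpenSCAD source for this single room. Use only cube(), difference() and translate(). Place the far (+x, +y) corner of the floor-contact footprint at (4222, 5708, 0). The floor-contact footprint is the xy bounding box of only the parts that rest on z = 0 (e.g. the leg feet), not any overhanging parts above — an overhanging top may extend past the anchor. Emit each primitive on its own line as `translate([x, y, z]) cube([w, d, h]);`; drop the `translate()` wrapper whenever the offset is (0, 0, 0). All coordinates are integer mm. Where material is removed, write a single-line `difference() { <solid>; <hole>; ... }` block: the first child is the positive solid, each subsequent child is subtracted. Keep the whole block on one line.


difference() { translate([112, 258, 0]) cube([4110, 122, 2910]); translate([1025, 258, 0]) cube([755, 122, 2044]); }
translate([112, 5586, 0]) cube([4110, 122, 2910]);
translate([112, 380, 0]) cube([122, 5206, 2910]);
translate([4100, 380, 0]) cube([122, 5206, 2910]);


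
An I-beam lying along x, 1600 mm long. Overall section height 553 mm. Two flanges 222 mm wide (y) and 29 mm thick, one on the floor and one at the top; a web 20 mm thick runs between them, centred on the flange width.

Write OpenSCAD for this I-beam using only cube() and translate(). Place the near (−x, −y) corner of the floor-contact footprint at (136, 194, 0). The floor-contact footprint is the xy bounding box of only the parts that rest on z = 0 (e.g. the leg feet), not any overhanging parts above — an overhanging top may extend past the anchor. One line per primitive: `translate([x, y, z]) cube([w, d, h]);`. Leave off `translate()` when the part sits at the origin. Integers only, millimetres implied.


translate([136, 194, 0]) cube([1600, 222, 29]);
translate([136, 295, 29]) cube([1600, 20, 495]);
translate([136, 194, 524]) cube([1600, 222, 29]);


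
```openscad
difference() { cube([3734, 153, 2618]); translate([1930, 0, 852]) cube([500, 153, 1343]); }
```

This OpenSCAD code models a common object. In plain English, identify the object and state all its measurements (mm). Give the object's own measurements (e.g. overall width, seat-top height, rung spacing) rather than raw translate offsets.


A wall 3734 mm long (x), 153 mm thick (y), 2618 mm tall, with a rectangular window opening cut through it. The opening is 500 mm wide and 1343 mm tall; its sill is at z = 852 mm and its near (−x) edge is 1930 mm from the wall's −x end. The opening passes through the full wall thickness.


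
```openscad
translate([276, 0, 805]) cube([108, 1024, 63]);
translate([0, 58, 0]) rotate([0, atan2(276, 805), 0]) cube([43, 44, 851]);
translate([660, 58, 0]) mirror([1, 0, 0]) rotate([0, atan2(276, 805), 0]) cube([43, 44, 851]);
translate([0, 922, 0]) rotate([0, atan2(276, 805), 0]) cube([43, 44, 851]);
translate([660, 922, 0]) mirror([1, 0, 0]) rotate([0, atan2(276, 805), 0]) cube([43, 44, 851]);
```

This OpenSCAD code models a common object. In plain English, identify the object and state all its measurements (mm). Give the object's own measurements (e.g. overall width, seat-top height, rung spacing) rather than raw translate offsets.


A sawhorse. A 108×1024×63 mm beam (x, y, z) sits on two A-frame leg pairs. Each pair is two raked legs of 43×44 mm section (44 mm along y) splaying symmetrically in x. Each leg rises 805 mm vertically over 276 mm of horizontal reach and is 851 mm long along its own axis. Every leg's outer bottom edge rests on the floor and its outer top edge meets a bottom edge of the beam — the left legs (tilting toward +x) meet the beam's −x bottom edge, the right legs (their mirror images, tilting toward −x) meet its +x bottom edge — so the leg tops tuck under the beam, the beam's underside is 805 mm above the floor, and the feet are 660 mm apart outside-to-outside with the beam centred between them. The two leg pairs are set in 58 mm from either end of the beam.


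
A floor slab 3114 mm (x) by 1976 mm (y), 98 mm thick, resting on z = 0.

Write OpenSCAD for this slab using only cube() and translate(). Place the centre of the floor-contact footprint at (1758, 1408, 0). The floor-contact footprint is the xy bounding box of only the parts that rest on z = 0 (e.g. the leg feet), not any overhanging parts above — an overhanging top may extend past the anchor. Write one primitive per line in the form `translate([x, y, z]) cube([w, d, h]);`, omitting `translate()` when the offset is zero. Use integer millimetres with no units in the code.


translate([201, 420, 0]) cube([3114, 1976, 98]);


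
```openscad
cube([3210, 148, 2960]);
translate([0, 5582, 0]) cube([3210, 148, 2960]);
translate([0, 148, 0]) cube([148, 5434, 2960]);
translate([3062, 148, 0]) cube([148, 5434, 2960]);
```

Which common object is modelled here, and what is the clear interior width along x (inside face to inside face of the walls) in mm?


A house (or room) frame. The interior width is 2914 mm.

Four 2960 mm walls enclosing a rectangle with no floor or roof — a room or house frame. Outside width is 3210 mm and wall thickness is 148 mm, so the interior width is 3210 − 2 × 148 = 2914 mm.


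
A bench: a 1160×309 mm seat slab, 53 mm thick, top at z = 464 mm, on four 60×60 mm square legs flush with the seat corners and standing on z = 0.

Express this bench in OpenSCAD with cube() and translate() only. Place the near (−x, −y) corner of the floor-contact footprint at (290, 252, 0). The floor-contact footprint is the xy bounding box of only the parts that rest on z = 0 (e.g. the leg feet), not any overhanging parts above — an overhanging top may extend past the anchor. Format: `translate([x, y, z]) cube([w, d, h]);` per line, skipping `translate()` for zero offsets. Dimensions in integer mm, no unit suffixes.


translate([290, 252, 411]) cube([1160, 309, 53]);
translate([290, 252, 0]) cube([60, 60, 411]);
translate([290, 501, 0]) cube([60, 60, 411]);
translate([1390, 252, 0]) cube([60, 60, 411]);
translate([1390, 501, 0]) cube([60, 60, 411]);


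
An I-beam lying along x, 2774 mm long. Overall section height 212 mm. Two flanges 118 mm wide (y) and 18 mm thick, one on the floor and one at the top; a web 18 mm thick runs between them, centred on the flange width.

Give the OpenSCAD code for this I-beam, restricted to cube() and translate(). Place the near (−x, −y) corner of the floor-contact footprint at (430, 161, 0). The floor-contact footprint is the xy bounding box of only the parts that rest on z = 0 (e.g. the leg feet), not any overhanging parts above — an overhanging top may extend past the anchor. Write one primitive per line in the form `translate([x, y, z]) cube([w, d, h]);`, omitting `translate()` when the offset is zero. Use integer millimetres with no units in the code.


translate([430, 161, 0]) cube([2774, 118, 18]);
translate([430, 211, 18]) cube([2774, 18, 176]);
translate([430, 161, 194]) cube([2774, 118, 18]);


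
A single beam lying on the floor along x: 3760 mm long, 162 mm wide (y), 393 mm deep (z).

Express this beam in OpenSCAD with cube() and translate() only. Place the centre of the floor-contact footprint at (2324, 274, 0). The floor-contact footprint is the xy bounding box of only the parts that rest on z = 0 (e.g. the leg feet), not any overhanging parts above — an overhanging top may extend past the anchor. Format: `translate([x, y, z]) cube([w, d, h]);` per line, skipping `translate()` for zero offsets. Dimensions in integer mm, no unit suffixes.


translate([444, 193, 0]) cube([3760, 162, 393]);
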